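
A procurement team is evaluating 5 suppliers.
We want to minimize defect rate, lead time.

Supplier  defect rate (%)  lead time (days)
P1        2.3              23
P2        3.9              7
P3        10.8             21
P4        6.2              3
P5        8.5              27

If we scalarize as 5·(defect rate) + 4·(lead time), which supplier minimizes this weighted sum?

P4

P1: 5·2.3 + 4·23 = 103.5
P2: 5·3.9 + 4·7 = 47.5
P3: 5·10.8 + 4·21 = 138.0
P4: 5·6.2 + 4·3 = 43.0
P5: 5·8.5 + 4·27 = 150.5
Lowest: P4 at 43.0.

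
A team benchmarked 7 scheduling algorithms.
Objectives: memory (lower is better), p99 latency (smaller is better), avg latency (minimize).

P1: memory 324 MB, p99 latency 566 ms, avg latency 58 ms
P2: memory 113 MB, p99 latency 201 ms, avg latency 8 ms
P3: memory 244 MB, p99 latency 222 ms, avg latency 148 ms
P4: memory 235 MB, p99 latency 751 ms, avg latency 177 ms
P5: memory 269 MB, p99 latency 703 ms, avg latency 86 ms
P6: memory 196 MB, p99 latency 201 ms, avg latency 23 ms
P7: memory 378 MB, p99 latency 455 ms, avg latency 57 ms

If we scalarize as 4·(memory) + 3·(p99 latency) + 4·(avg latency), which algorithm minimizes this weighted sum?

P1: 4·324 + 3·566 + 4·58 = 3226
P2: 4·113 + 3·201 + 4·8 = 1087
P3: 4·244 + 3·222 + 4·148 = 2234
P4: 4·235 + 3·751 + 4·177 = 3901
P5: 4·269 + 3·703 + 4·86 = 3529
P6: 4·196 + 3·201 + 4·23 = 1479
P7: 4·378 + 3·455 + 4·57 = 3105
Lowest: P2 at 1087.

P2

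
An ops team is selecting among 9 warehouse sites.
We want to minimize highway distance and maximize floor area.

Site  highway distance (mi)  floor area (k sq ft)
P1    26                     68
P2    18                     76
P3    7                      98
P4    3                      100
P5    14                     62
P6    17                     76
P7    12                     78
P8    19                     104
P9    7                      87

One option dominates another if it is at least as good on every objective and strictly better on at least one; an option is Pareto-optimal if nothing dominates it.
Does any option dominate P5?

P3 vs P5: highway distance 7≤14, floor area 98≥62 — P3 is at least as good on every objective and strictly better on at least one, so P3 dominates P5.

Yes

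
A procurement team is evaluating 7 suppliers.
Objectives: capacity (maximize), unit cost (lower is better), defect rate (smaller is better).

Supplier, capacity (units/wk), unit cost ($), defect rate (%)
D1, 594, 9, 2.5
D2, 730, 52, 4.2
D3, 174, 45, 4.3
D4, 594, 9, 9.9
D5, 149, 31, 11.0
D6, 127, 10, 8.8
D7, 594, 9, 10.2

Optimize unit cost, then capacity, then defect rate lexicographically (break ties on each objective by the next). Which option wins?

First minimize unit cost: best is 9, kept {D1, D4, D7}.
Then maximize capacity: best is 594, kept {D1, D4, D7}.
Then minimize defect rate: best is 2.5, kept {D1}.

D1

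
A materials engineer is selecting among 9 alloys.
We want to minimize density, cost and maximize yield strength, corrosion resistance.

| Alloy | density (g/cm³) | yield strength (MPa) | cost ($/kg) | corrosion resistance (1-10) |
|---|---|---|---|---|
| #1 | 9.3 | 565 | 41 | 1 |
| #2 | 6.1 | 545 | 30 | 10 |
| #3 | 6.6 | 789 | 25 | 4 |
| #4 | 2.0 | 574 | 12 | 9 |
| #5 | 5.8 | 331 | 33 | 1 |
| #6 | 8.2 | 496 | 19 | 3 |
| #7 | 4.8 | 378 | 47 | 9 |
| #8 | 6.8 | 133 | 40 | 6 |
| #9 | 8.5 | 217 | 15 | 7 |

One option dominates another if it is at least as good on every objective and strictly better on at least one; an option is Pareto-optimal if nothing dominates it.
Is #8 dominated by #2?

#2 vs #8: density 6.1≤6.8, yield strength 545≥133, cost 30≤40, corrosion resistance 10≥6 — #2 is at least as good on every objective with at least one strict improvement.

Yes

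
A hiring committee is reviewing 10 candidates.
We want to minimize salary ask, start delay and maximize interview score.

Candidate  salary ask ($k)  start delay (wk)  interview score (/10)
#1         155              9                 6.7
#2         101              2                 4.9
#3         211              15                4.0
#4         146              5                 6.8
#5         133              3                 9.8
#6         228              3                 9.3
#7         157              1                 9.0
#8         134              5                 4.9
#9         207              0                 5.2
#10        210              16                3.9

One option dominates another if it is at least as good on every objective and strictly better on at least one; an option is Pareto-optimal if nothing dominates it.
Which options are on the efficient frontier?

#2, #5, #7, #9

#1: dominated by #4 (salary ask 146≤155, start delay 5≤9, interview score 6.8≥6.7).
#2: not dominated (best salary ask).
#3: dominated by #1 (salary ask 155≤211, start delay 9≤15, interview score 6.7≥4.0).
#4: dominated by #5 (salary ask 133≤146, start delay 3≤5, interview score 9.8≥6.8).
#5: not dominated (best interview score).
#6: dominated by #5 (salary ask 133≤228, start delay 3≤3, interview score 9.8≥9.3).
#7: not dominated.
#8: dominated by #2 (salary ask 101≤134, start delay 2≤5, interview score 4.9≥4.9).
#9: not dominated (best start delay).
#10: dominated by #1 (salary ask 155≤210, start delay 9≤16, interview score 6.7≥3.9).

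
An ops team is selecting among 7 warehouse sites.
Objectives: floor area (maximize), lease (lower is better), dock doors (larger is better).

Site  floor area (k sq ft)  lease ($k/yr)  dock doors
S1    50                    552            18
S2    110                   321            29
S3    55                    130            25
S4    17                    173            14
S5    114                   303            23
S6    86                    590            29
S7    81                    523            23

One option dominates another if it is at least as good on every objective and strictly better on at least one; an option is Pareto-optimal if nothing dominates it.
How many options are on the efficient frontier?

3

S1: dominated by S2 (floor area 110≥50, lease 321≤552, dock doors 29≥18).
S2: not dominated.
S3: not dominated (best lease).
S4: dominated by S3 (floor area 55≥17, lease 130≤173, dock doors 25≥14).
S5: not dominated (best floor area).
S6: dominated by S2 (floor area 110≥86, lease 321≤590, dock doors 29≥29).
S7: dominated by S2 (floor area 110≥81, lease 321≤523, dock doors 29≥23).
Pareto-optimal: S2, S3, S5 → 3.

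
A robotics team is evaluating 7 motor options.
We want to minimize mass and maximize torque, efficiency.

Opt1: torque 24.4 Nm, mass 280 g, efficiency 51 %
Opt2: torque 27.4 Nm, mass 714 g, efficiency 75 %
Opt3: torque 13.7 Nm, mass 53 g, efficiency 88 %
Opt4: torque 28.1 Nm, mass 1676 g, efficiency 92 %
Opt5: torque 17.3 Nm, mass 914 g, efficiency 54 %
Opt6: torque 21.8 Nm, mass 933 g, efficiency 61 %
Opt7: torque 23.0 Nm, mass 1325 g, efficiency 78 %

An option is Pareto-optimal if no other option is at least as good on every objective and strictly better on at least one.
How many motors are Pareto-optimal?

Opt1: not dominated.
Opt2: not dominated.
Opt3: not dominated (best mass).
Opt4: not dominated (best torque).
Opt5: dominated by Opt2 (torque 27.4≥17.3, mass 714≤914, efficiency 75≥54).
Opt6: dominated by Opt2 (torque 27.4≥21.8, mass 714≤933, efficiency 75≥61).
Opt7: not dominated.
Pareto-optimal: Opt1, Opt2, Opt3, Opt4, Opt7 → 5.

5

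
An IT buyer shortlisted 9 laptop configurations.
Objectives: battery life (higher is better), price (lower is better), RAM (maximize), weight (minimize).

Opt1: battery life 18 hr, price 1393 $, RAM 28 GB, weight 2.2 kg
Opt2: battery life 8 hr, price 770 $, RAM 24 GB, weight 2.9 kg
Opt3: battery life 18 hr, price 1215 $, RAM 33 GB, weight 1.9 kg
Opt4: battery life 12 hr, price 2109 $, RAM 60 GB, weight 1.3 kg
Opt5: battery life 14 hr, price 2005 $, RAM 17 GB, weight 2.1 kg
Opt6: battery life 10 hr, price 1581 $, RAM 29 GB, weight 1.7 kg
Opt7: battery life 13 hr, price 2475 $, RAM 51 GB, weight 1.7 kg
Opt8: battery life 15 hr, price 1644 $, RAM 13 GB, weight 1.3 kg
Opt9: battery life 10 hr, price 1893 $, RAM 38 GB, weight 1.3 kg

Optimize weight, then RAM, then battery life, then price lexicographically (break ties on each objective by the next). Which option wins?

Opt4

First minimize weight: best is 1.3, kept {Opt4, Opt8, Opt9}.
Then maximize RAM: best is 60, kept {Opt4}.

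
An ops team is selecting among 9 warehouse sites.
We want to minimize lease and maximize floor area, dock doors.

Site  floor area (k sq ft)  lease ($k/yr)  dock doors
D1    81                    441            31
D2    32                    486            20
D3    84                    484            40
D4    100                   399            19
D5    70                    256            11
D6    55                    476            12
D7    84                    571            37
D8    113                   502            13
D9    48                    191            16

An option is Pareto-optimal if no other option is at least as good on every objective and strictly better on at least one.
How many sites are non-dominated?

D1: not dominated.
D2: dominated by D1 (floor area 81≥32, lease 441≤486, dock doors 31≥20).
D3: not dominated (best dock doors).
D4: not dominated.
D5: not dominated.
D6: dominated by D1 (floor area 81≥55, lease 441≤476, dock doors 31≥12).
D7: dominated by D3 (floor area 84≥84, lease 484≤571, dock doors 40≥37).
D8: not dominated (best floor area).
D9: not dominated (best lease).
Pareto-optimal: D1, D3, D4, D5, D8, D9 → 6.

6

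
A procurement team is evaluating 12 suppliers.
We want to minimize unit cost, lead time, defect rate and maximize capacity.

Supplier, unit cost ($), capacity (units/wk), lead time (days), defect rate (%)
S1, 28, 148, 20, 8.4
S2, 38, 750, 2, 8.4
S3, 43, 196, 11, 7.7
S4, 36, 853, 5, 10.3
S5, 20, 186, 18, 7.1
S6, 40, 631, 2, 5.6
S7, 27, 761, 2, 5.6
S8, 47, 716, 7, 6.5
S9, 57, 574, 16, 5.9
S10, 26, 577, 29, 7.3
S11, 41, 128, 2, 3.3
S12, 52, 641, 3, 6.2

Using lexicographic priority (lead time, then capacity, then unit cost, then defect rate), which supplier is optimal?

S7

First minimize lead time: best is 2, kept {S2, S6, S7, S11}.
Then maximize capacity: best is 761, kept {S7}.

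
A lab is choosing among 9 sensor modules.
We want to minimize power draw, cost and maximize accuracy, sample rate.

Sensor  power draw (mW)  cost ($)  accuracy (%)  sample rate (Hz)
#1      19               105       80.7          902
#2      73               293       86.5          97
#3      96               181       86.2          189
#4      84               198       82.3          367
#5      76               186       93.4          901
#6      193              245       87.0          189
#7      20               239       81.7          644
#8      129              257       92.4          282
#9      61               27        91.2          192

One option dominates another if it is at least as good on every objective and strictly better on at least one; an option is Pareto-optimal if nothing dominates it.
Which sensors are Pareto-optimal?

#1: not dominated (best power draw).
#2: dominated by #9 (power draw 61≤73, cost 27≤293, accuracy 91.2≥86.5, sample rate 192≥97).
#3: dominated by #9 (power draw 61≤96, cost 27≤181, accuracy 91.2≥86.2, sample rate 192≥189).
#4: dominated by #5 (power draw 76≤84, cost 186≤198, accuracy 93.4≥82.3, sample rate 901≥367).
#5: not dominated (best accuracy).
#6: dominated by #5 (power draw 76≤193, cost 186≤245, accuracy 93.4≥87.0, sample rate 901≥189).
#7: not dominated.
#8: dominated by #5 (power draw 76≤129, cost 186≤257, accuracy 93.4≥92.4, sample rate 901≥282).
#9: not dominated (best cost).

#1, #5, #7, #9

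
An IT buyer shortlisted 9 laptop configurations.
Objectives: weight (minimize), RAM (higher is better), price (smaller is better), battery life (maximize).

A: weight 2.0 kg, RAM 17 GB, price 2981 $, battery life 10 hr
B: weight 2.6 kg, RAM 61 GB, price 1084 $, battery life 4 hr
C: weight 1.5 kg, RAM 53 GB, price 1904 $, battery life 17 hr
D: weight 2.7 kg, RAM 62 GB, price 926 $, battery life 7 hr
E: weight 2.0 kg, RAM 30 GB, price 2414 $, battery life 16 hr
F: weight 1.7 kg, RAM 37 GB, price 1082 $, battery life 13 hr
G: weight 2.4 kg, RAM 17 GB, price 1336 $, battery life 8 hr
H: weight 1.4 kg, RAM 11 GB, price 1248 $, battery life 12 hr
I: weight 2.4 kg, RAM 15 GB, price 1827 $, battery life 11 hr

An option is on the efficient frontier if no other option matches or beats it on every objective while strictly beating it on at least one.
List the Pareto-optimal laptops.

B, C, D, F, H

A: dominated by C (weight 1.5≤2.0, RAM 53≥17, price 1904≤2981, battery life 17≥10).
B: not dominated.
C: not dominated (best battery life).
D: not dominated (best RAM).
E: dominated by C (weight 1.5≤2.0, RAM 53≥30, price 1904≤2414, battery life 17≥16).
F: not dominated.
G: dominated by F (weight 1.7≤2.4, RAM 37≥17, price 1082≤1336, battery life 13≥8).
H: not dominated (best weight).
I: dominated by F (weight 1.7≤2.4, RAM 37≥15, price 1082≤1827, battery life 13≥11).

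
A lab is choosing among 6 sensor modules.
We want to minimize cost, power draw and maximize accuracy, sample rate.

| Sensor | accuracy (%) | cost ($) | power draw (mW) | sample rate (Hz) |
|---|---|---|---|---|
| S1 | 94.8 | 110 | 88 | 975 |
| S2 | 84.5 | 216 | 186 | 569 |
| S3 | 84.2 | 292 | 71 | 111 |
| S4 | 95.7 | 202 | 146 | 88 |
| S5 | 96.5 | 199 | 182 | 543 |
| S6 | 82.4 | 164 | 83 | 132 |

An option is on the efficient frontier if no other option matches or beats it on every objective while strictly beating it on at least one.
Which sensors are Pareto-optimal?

S1: not dominated (best cost).
S2: dominated by S1 (accuracy 94.8≥84.5, cost 110≤216, power draw 88≤186, sample rate 975≥569).
S3: not dominated (best power draw).
S4: not dominated.
S5: not dominated (best accuracy).
S6: not dominated.

S1, S3, S4, S5, S6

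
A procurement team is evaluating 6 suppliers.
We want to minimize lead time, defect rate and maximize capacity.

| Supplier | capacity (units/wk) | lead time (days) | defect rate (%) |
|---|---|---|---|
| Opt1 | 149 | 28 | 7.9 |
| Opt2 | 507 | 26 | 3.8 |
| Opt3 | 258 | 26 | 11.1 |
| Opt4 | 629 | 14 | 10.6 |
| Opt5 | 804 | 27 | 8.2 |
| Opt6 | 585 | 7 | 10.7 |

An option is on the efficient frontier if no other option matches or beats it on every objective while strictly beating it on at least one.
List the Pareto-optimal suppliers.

Opt1: dominated by Opt2 (capacity 507≥149, lead time 26≤28, defect rate 3.8≤7.9).
Opt2: not dominated (best defect rate).
Opt3: dominated by Opt2 (capacity 507≥258, lead time 26≤26, defect rate 3.8≤11.1).
Opt4: not dominated.
Opt5: not dominated (best capacity).
Opt6: not dominated (best lead time).

Opt2, Opt4, Opt5, Opt6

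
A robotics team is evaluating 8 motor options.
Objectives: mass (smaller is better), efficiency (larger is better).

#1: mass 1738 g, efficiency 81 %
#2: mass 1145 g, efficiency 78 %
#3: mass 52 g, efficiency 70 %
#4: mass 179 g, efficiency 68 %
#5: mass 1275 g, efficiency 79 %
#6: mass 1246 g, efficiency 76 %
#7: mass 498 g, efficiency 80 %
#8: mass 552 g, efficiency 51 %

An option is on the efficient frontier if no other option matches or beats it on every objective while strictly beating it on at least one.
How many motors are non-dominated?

#1: not dominated (best efficiency).
#2: dominated by #7 (mass 498≤1145, efficiency 80≥78).
#3: not dominated (best mass).
#4: dominated by #3 (mass 52≤179, efficiency 70≥68).
#5: dominated by #7 (mass 498≤1275, efficiency 80≥79).
#6: dominated by #2 (mass 1145≤1246, efficiency 78≥76).
#7: not dominated.
#8: dominated by #3 (mass 52≤552, efficiency 70≥51).
Pareto-optimal: #1, #3, #7 → 3.

3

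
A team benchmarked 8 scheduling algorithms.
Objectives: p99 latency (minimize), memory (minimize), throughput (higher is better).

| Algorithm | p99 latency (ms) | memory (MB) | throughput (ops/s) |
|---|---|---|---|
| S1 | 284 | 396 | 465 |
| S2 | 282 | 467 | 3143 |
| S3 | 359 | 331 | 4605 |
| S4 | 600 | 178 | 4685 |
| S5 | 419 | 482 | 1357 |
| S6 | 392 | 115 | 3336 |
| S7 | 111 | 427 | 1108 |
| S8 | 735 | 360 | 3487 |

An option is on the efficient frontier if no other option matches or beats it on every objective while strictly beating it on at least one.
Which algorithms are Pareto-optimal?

S1, S2, S3, S4, S6, S7

S1: not dominated.
S2: not dominated.
S3: not dominated.
S4: not dominated (best throughput).
S5: dominated by S2 (p99 latency 282≤419, memory 467≤482, throughput 3143≥1357).
S6: not dominated (best memory).
S7: not dominated (best p99 latency).
S8: dominated by S3 (p99 latency 359≤735, memory 331≤360, throughput 4605≥3487).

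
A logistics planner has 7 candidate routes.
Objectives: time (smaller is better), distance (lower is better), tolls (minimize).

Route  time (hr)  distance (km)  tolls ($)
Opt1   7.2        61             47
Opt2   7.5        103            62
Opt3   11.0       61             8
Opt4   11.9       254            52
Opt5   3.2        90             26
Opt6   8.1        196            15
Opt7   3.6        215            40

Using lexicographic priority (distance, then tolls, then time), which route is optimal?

First minimize distance: best is 61, kept {Opt1, Opt3}.
Then minimize tolls: best is 8, kept {Opt3}.

Opt3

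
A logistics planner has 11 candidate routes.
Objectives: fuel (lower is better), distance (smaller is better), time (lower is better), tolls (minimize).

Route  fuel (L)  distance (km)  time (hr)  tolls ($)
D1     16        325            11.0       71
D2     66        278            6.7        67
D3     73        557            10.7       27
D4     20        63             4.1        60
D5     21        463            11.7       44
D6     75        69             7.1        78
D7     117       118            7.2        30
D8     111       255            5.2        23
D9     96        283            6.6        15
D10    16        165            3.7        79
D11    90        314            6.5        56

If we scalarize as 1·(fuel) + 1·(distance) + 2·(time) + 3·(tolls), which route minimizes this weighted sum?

D1: 1·16 + 1·325 + 2·11.0 + 3·71 = 576.0
D2: 1·66 + 1·278 + 2·6.7 + 3·67 = 558.4
D3: 1·73 + 1·557 + 2·10.7 + 3·27 = 732.4
D4: 1·20 + 1·63 + 2·4.1 + 3·60 = 271.2
D5: 1·21 + 1·463 + 2·11.7 + 3·44 = 639.4
D6: 1·75 + 1·69 + 2·7.1 + 3·78 = 392.2
D7: 1·117 + 1·118 + 2·7.2 + 3·30 = 339.4
D8: 1·111 + 1·255 + 2·5.2 + 3·23 = 445.4
D9: 1·96 + 1·283 + 2·6.6 + 3·15 = 437.2
D10: 1·16 + 1·165 + 2·3.7 + 3·79 = 425.4
D11: 1·90 + 1·314 + 2·6.5 + 3·56 = 585.0
Lowest: D4 at 271.2.

D4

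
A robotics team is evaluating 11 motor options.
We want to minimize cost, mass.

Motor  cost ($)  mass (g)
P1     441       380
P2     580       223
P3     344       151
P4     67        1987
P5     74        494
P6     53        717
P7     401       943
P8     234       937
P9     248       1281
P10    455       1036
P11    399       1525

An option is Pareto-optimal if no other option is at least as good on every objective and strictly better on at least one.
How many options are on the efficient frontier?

P1: dominated by P3 (cost 344≤441, mass 151≤380).
P2: dominated by P3 (cost 344≤580, mass 151≤223).
P3: not dominated (best mass).
P4: dominated by P6 (cost 53≤67, mass 717≤1987).
P5: not dominated.
P6: not dominated (best cost).
P7: dominated by P3 (cost 344≤401, mass 151≤943).
P8: dominated by P5 (cost 74≤234, mass 494≤937).
P9: dominated by P5 (cost 74≤248, mass 494≤1281).
P10: dominated by P1 (cost 441≤455, mass 380≤1036).
P11: dominated by P3 (cost 344≤399, mass 151≤1525).
Pareto-optimal: P3, P5, P6 → 3.

3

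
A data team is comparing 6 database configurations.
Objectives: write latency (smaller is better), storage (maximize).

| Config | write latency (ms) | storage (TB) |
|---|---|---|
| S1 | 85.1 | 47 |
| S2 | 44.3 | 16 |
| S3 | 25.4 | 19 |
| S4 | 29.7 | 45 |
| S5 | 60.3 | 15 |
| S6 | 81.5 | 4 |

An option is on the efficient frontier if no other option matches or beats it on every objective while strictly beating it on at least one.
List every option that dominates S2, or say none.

S3, S4

S3: write latency 25.4≤44.3, storage 19≥16 — dominates S2.
S4: write latency 29.7≤44.3, storage 45≥16 — dominates S2.
Others (S1, S5, S6) are each worse than S2 on at least one objective.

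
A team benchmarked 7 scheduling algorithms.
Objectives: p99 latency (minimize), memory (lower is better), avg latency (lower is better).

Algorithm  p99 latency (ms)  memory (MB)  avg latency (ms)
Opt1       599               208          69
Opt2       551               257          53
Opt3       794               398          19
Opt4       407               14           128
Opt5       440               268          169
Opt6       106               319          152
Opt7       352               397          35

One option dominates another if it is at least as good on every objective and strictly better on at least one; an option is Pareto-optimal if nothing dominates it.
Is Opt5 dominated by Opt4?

Opt4 vs Opt5: p99 latency 407≤440, memory 14≤268, avg latency 128≤169 — Opt4 is at least as good on every objective with at least one strict improvement.

Yes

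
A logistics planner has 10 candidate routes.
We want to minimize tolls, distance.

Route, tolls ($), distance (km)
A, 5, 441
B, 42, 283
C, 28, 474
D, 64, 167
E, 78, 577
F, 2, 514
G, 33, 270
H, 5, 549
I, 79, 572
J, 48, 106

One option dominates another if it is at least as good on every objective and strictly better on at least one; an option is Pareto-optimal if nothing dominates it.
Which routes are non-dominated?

A, F, G, J

A: not dominated.
B: dominated by G (tolls 33≤42, distance 270≤283).
C: dominated by A (tolls 5≤28, distance 441≤474).
D: dominated by J (tolls 48≤64, distance 106≤167).
E: dominated by A (tolls 5≤78, distance 441≤577).
F: not dominated (best tolls).
G: not dominated.
H: dominated by A (tolls 5≤5, distance 441≤549).
I: dominated by A (tolls 5≤79, distance 441≤572).
J: not dominated (best distance).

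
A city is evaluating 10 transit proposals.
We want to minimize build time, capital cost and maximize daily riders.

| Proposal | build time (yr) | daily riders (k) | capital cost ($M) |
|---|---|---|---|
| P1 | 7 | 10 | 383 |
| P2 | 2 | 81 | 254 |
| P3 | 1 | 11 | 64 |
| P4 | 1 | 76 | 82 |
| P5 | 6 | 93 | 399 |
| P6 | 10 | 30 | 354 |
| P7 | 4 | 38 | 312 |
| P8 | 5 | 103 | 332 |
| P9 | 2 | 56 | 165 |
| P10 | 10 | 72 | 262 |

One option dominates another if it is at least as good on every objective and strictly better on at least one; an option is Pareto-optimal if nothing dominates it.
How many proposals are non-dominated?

P1: dominated by P2 (build time 2≤7, daily riders 81≥10, capital cost 254≤383).
P2: not dominated.
P3: not dominated (best capital cost).
P4: not dominated.
P5: dominated by P8 (build time 5≤6, daily riders 103≥93, capital cost 332≤399).
P6: dominated by P2 (build time 2≤10, daily riders 81≥30, capital cost 254≤354).
P7: dominated by P2 (build time 2≤4, daily riders 81≥38, capital cost 254≤312).
P8: not dominated (best daily riders).
P9: dominated by P4 (build time 1≤2, daily riders 76≥56, capital cost 82≤165).
P10: dominated by P2 (build time 2≤10, daily riders 81≥72, capital cost 254≤262).
Pareto-optimal: P2, P3, P4, P8 → 4.

4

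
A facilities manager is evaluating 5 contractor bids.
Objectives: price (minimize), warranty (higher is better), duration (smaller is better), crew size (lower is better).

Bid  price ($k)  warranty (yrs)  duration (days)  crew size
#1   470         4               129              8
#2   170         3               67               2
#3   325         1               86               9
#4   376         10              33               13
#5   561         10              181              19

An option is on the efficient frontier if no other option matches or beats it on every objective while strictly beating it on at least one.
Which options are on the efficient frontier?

#1: not dominated.
#2: not dominated (best price).
#3: dominated by #2 (price 170≤325, warranty 3≥1, duration 67≤86, crew size 2≤9).
#4: not dominated (best duration).
#5: dominated by #4 (price 376≤561, warranty 10≥10, duration 33≤181, crew size 13≤19).

#1, #2, #4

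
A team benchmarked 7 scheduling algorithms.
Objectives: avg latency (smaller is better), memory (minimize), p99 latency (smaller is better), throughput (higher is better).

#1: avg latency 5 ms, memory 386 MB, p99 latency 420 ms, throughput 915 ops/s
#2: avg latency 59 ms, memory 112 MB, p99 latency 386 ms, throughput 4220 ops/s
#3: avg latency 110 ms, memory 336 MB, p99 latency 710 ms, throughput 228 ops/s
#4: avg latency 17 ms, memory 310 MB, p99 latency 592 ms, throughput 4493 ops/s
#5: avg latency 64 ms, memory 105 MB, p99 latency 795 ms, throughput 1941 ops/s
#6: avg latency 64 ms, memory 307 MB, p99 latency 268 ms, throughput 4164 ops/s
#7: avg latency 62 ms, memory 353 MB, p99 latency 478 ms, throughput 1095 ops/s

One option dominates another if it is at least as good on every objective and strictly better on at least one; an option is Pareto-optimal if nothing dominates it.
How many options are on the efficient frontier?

5

#1: not dominated (best avg latency).
#2: not dominated.
#3: dominated by #2 (avg latency 59≤110, memory 112≤336, p99 latency 386≤710, throughput 4220≥228).
#4: not dominated (best throughput).
#5: not dominated (best memory).
#6: not dominated (best p99 latency).
#7: dominated by #2 (avg latency 59≤62, memory 112≤353, p99 latency 386≤478, throughput 4220≥1095).
Pareto-optimal: #1, #2, #4, #5, #6 → 5.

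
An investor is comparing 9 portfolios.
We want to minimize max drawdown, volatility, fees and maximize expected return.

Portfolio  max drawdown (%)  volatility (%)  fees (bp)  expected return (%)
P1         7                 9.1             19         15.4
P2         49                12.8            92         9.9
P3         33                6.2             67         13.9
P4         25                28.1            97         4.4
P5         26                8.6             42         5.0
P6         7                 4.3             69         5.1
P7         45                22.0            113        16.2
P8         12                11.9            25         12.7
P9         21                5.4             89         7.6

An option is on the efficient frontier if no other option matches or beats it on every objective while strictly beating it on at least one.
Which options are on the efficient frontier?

P1: not dominated (best fees).
P2: dominated by P1 (max drawdown 7≤49, volatility 9.1≤12.8, fees 19≤92, expected return 15.4≥9.9).
P3: not dominated.
P4: dominated by P1 (max drawdown 7≤25, volatility 9.1≤28.1, fees 19≤97, expected return 15.4≥4.4).
P5: not dominated.
P6: not dominated (best volatility).
P7: not dominated (best expected return).
P8: dominated by P1 (max drawdown 7≤12, volatility 9.1≤11.9, fees 19≤25, expected return 15.4≥12.7).
P9: not dominated.

P1, P3, P5, P6, P7, P9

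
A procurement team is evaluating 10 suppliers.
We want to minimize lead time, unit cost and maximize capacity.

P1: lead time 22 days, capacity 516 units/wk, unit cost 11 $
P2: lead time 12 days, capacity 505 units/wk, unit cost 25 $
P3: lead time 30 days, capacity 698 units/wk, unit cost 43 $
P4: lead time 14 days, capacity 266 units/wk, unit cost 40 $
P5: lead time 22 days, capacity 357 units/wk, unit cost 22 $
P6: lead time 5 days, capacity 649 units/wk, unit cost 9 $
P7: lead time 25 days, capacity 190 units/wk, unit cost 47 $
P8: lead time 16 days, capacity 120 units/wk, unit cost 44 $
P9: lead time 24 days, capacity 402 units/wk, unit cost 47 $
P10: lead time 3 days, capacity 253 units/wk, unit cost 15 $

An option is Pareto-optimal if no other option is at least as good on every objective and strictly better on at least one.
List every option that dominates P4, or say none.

P2: lead time 12≤14, capacity 505≥266, unit cost 25≤40 — dominates P4.
P6: lead time 5≤14, capacity 649≥266, unit cost 9≤40 — dominates P4.
Others (P1, P3, P5, P7, P8, P9, P10) are each worse than P4 on at least one objective.

P2, P6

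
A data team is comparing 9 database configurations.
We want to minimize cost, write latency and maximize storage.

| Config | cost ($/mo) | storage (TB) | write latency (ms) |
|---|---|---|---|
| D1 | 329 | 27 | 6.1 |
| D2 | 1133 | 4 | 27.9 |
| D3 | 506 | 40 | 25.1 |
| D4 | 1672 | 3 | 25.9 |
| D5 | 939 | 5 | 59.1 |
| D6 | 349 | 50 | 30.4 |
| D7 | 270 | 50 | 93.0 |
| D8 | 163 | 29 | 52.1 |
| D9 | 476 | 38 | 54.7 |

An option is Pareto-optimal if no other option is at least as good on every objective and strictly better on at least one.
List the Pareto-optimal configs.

D1, D3, D6, D7, D8

D1: not dominated (best write latency).
D2: dominated by D1 (cost 329≤1133, storage 27≥4, write latency 6.1≤27.9).
D3: not dominated.
D4: dominated by D1 (cost 329≤1672, storage 27≥3, write latency 6.1≤25.9).
D5: dominated by D1 (cost 329≤939, storage 27≥5, write latency 6.1≤59.1).
D6: not dominated.
D7: not dominated.
D8: not dominated (best cost).
D9: dominated by D6 (cost 349≤476, storage 50≥38, write latency 30.4≤54.7).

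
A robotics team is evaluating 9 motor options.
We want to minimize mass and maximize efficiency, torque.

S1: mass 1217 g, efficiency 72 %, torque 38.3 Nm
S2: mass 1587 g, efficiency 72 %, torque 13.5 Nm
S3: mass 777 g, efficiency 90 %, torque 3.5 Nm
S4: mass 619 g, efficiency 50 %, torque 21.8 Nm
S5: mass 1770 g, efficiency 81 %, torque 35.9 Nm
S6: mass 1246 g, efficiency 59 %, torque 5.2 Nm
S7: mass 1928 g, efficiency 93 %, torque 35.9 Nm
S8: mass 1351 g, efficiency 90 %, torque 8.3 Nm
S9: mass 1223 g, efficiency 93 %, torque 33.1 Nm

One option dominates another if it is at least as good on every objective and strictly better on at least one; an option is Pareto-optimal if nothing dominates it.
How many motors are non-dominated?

S1: not dominated (best torque).
S2: dominated by S1 (mass 1217≤1587, efficiency 72≥72, torque 38.3≥13.5).
S3: not dominated.
S4: not dominated (best mass).
S5: not dominated.
S6: dominated by S1 (mass 1217≤1246, efficiency 72≥59, torque 38.3≥5.2).
S7: not dominated.
S8: dominated by S9 (mass 1223≤1351, efficiency 93≥90, torque 33.1≥8.3).
S9: not dominated.
Pareto-optimal: S1, S3, S4, S5, S7, S9 → 6.

6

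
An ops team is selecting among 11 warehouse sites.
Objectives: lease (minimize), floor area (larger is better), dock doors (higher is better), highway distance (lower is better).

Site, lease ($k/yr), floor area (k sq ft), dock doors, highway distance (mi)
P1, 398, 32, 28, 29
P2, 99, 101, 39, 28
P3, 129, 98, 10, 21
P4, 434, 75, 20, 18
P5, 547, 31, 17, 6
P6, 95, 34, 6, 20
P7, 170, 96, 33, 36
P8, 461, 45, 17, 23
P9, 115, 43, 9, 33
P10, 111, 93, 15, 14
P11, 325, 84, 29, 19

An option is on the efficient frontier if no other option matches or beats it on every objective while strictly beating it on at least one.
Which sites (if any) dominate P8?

P4: lease 434≤461, floor area 75≥45, dock doors 20≥17, highway distance 18≤23 — dominates P8.
P11: lease 325≤461, floor area 84≥45, dock doors 29≥17, highway distance 19≤23 — dominates P8.
Others (P1, P2, P3, P5, P6, P7, P9, P10) are each worse than P8 on at least one objective.

P4, P11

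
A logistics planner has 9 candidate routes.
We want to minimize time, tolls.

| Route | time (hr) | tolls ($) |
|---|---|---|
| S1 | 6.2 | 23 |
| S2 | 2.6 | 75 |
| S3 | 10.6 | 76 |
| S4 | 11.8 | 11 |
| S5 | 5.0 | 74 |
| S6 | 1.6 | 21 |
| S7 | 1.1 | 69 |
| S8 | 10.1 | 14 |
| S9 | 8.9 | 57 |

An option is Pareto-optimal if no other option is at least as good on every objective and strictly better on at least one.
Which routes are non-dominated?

S1: dominated by S6 (time 1.6≤6.2, tolls 21≤23).
S2: dominated by S6 (time 1.6≤2.6, tolls 21≤75).
S3: dominated by S1 (time 6.2≤10.6, tolls 23≤76).
S4: not dominated (best tolls).
S5: dominated by S6 (time 1.6≤5.0, tolls 21≤74).
S6: not dominated.
S7: not dominated (best time).
S8: not dominated.
S9: dominated by S1 (time 6.2≤8.9, tolls 23≤57).

S4, S6, S7, S8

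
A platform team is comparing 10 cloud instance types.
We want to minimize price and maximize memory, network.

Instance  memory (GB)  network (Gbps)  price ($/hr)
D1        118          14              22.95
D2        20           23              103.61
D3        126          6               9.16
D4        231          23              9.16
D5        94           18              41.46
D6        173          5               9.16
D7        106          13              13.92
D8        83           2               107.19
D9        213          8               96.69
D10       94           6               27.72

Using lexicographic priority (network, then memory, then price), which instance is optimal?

D4

First maximize network: best is 23, kept {D2, D4}.
Then maximize memory: best is 231, kept {D4}.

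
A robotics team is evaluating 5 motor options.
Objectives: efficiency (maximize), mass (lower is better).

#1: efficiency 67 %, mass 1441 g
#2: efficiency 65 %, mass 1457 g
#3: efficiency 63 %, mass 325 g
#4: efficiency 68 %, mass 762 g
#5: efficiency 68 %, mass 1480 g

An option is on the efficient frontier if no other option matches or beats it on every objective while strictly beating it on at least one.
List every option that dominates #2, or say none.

#1: efficiency 67≥65, mass 1441≤1457 — dominates #2.
#4: efficiency 68≥65, mass 762≤1457 — dominates #2.
Others (#3, #5) are each worse than #2 on at least one objective.

#1, #4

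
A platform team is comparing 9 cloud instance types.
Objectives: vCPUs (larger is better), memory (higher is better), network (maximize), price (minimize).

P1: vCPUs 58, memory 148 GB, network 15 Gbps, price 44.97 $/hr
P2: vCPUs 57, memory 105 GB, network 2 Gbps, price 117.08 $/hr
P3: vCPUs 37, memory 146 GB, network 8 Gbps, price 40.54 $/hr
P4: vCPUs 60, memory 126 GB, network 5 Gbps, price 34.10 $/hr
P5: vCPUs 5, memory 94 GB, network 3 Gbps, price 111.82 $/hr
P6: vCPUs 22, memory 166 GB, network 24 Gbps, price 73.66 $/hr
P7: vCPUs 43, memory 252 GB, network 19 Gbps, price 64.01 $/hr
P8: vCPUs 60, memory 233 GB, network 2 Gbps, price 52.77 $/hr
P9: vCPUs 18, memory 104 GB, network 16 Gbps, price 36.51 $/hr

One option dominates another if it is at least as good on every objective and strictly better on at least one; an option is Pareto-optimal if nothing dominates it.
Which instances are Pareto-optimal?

P1: not dominated.
P2: dominated by P1 (vCPUs 58≥57, memory 148≥105, network 15≥2, price 44.97≤117.08).
P3: not dominated.
P4: not dominated (best price).
P5: dominated by P1 (vCPUs 58≥5, memory 148≥94, network 15≥3, price 44.97≤111.82).
P6: not dominated (best network).
P7: not dominated (best memory).
P8: not dominated.
P9: not dominated.

P1, P3, P4, P6, P7, P8, P9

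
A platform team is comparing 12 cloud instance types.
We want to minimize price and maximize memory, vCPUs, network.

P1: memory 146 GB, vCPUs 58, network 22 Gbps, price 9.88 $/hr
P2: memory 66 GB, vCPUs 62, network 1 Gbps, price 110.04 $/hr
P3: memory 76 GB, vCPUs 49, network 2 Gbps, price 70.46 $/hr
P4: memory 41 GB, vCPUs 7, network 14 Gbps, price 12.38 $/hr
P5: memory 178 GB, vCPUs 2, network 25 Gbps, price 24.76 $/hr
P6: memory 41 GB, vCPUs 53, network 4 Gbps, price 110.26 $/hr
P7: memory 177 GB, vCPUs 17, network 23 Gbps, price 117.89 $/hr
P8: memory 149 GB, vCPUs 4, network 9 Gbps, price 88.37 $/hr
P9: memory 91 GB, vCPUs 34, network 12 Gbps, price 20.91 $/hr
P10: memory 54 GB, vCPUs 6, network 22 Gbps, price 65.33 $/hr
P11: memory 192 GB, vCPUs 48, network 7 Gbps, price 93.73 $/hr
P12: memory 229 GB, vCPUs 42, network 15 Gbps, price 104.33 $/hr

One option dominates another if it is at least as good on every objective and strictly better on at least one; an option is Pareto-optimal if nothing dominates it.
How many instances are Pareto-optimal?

7

P1: not dominated (best price).
P2: not dominated (best vCPUs).
P3: dominated by P1 (memory 146≥76, vCPUs 58≥49, network 22≥2, price 9.88≤70.46).
P4: dominated by P1 (memory 146≥41, vCPUs 58≥7, network 22≥14, price 9.88≤12.38).
P5: not dominated (best network).
P6: dominated by P1 (memory 146≥41, vCPUs 58≥53, network 22≥4, price 9.88≤110.26).
P7: not dominated.
P8: not dominated.
P9: dominated by P1 (memory 146≥91, vCPUs 58≥34, network 22≥12, price 9.88≤20.91).
P10: dominated by P1 (memory 146≥54, vCPUs 58≥6, network 22≥22, price 9.88≤65.33).
P11: not dominated.
P12: not dominated (best memory).
Pareto-optimal: P1, P2, P5, P7, P8, P11, P12 → 7.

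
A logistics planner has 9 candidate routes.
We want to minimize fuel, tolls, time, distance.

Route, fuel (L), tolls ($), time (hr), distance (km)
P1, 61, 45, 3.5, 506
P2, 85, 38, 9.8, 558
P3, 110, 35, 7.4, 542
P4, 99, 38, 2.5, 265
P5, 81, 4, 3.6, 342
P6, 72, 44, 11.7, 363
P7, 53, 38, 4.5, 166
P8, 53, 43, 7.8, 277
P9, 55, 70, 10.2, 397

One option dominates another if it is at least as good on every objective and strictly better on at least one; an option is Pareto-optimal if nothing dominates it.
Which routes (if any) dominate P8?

P7: fuel 53≤53, tolls 38≤43, time 4.5≤7.8, distance 166≤277 — dominates P8.
Others (P1, P2, P3, P4, P5, P6, P9) are each worse than P8 on at least one objective.

P7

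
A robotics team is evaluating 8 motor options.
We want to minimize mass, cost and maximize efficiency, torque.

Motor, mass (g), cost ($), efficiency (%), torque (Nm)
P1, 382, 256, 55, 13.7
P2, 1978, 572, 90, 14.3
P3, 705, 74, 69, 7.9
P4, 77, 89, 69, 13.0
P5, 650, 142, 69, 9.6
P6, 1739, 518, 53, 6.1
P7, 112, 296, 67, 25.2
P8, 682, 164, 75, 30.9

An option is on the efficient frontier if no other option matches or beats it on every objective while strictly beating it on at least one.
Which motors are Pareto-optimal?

P1: not dominated.
P2: not dominated (best efficiency).
P3: not dominated (best cost).
P4: not dominated (best mass).
P5: dominated by P4 (mass 77≤650, cost 89≤142, efficiency 69≥69, torque 13.0≥9.6).
P6: dominated by P1 (mass 382≤1739, cost 256≤518, efficiency 55≥53, torque 13.7≥6.1).
P7: not dominated.
P8: not dominated (best torque).

P1, P2, P3, P4, P7, P8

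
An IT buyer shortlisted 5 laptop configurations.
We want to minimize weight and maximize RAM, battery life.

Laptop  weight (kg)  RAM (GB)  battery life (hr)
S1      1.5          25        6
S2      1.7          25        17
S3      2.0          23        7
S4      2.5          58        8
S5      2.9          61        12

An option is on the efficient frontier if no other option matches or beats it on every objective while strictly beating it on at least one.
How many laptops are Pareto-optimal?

4

S1: not dominated (best weight).
S2: not dominated (best battery life).
S3: dominated by S2 (weight 1.7≤2.0, RAM 25≥23, battery life 17≥7).
S4: not dominated.
S5: not dominated (best RAM).
Pareto-optimal: S1, S2, S4, S5 → 4.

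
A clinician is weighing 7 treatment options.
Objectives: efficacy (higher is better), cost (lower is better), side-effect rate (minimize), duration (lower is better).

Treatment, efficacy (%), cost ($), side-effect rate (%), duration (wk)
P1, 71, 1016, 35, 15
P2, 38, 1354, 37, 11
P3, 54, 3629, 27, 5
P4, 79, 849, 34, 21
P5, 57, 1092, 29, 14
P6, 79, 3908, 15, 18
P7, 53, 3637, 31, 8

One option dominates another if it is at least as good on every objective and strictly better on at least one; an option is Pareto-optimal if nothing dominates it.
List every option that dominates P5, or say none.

P1: worse on side-effect rate (35 vs 29).
P2: worse on efficacy (38 vs 57).
P3: worse on efficacy (54 vs 57).
P4: worse on side-effect rate (34 vs 29).
P6: worse on cost (3908 vs 1092).
P7: worse on efficacy (53 vs 57).
No option dominates P5.

none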